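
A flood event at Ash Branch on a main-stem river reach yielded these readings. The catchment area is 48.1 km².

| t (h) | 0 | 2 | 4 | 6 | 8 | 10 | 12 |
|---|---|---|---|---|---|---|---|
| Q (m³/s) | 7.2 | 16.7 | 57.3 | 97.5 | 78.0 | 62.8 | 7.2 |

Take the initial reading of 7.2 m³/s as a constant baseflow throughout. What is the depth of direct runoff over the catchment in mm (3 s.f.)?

Direct runoff: 0.0, 9.5, 50.1, 90.3, 70.8, 55.6, 0.0 m³/s; ΣQ_DR = 276.3 m³/s.
V = ΣQ_DR · Δt = 276.3 × 7200 s = 1.989 × 10^6 m³.
Over A = 48.1 km², depth = V / A = 41.4 mm.

d ≈ 41.4 mm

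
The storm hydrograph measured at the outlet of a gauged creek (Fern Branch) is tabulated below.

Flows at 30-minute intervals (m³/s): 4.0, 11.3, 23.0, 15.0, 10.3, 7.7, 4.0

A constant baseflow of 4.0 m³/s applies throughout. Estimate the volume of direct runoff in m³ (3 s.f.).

Direct-runoff ordinates (Q − Q_b): 0.0, 7.3, 19.0, 11.0, 6.3, 3.7, 0.0 m³/s.
ΣQ_DR = 47.30 m³/s.
With Δt = 0.5 h = 1800 s, V = ΣQ_DR · Δt = 47.30 × 1800 = 85100 m³.

V ≈ 85100 m³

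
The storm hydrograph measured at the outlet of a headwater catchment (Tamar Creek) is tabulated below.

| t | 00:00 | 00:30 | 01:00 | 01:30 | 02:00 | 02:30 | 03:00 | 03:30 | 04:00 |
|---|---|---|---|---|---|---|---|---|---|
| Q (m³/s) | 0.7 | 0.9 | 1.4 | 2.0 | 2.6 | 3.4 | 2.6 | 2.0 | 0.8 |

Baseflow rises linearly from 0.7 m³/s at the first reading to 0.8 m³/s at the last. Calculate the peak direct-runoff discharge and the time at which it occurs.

Subtracting baseflow gives direct-runoff ordinates: 0.00, 0.19, 0.68, 1.26, 1.85, 2.64, 1.82, 1.21, 0.00 m³/s.
The maximum is 2.64 m³/s, occurring at the reading for t = 02:30.

Q_p = 2.64 m³/s at t = 02:30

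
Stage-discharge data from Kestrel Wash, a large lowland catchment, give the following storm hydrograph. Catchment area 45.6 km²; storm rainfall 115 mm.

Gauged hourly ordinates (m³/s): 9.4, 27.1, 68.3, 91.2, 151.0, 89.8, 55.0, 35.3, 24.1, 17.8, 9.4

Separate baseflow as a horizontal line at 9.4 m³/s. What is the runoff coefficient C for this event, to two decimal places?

ΣQ_DR = 475.0 m³/s; V = ΣQ_DR·Δt = 1.710 × 10^6 m³.
Runoff depth d = V / A = 37.50 mm.
C = d / P = 37.50 / 115 = 0.33.

C ≈ 0.33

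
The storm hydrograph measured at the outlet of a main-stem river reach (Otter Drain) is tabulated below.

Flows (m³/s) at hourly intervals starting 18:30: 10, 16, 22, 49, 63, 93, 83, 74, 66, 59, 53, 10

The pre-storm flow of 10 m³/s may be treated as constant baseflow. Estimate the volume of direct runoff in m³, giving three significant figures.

V ≈ 1.72 × 10^6 m³

Direct-runoff ordinates (Q − Q_b): 0.0, 6.0, 12.0, 39.0, 53.0, 83.0, 73.0, 64.0, 56.0, 49.0, 43.0, 0.0 m³/s.
ΣQ_DR = 478.0 m³/s.
With Δt = 1 h = 3600 s, V = ΣQ_DR · Δt = 478.0 × 3600 = 1.72 × 10^6 m³.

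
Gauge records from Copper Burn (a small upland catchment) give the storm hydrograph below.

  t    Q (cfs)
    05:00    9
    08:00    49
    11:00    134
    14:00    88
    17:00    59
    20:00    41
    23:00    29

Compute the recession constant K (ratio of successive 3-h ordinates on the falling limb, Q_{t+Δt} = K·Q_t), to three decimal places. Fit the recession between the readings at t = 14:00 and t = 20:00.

K ≈ 0.683

Using the recession-limb readings at t = 14:00 and t = 20:00: Q falls from 88 to 41 cfs over 2 intervals.
K = (Q₂/Q₁)^(1/2) = (41/88)^(1/2) = 0.683.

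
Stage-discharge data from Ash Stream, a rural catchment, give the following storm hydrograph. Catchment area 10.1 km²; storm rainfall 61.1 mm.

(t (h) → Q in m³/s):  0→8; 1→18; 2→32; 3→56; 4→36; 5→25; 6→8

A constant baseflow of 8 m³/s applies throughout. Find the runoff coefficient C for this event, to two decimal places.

C ≈ 0.74

ΣQ_DR = 127.0 m³/s; V = ΣQ_DR·Δt = 4.572 × 10^5 m³.
Runoff depth d = V / A = 45.27 mm.
C = d / P = 45.27 / 61.1 = 0.74.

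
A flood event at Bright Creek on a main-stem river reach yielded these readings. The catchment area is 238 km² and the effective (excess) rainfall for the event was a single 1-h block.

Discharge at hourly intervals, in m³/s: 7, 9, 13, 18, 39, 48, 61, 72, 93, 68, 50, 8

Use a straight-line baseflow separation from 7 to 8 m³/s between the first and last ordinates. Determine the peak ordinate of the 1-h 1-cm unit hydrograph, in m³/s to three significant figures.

Direct runoff: 0.00, 1.91, 5.82, 10.73, 31.64, 40.55, 53.45, 64.36, 85.27, 60.18, 42.09, 0.00 m³/s; ΣQ_DR = 396.0 m³/s, peak = 85.27 m³/s.
Runoff depth d = ΣQ_DR·Δt / A = 396.0 × 3600 / (238 km²) = 5.990 mm.
The 1-cm UH is the DRH scaled by (10 mm)/d, so U_p = 85.27 × 10/5.990 = 142 m³/s.

U_p ≈ 142 m³/s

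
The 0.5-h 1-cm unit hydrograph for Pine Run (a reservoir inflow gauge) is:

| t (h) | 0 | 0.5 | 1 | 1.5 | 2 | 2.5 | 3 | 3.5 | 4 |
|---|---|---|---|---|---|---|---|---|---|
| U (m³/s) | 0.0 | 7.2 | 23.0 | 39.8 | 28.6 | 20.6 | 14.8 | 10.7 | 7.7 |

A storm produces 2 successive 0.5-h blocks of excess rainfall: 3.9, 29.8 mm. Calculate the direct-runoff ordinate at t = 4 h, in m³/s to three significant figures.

By discrete convolution, Q_j = Σ (P_i / 10 mm) · U_{j−i}.
At t = 4 h (j=8): Q = (3.9/10)·7.7 + (29.8/10)·10.7 = 34.9 m³/s.

Q ≈ 34.9 m³/s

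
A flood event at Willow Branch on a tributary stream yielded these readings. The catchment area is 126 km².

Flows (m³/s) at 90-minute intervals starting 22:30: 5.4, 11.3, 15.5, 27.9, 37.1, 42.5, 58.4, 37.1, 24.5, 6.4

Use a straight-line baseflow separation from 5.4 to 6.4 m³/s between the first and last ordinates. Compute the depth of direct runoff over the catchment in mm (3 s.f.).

d ≈ 8.88 mm

Direct runoff: 0.00, 5.79, 9.88, 22.17, 31.26, 36.54, 52.33, 30.92, 18.21, 0.00 m³/s; ΣQ_DR = 207.1 m³/s.
V = ΣQ_DR · Δt = 207.1 × 5400 s = 1.118 × 10^6 m³.
Over A = 126 km², depth = V / A = 8.88 mm.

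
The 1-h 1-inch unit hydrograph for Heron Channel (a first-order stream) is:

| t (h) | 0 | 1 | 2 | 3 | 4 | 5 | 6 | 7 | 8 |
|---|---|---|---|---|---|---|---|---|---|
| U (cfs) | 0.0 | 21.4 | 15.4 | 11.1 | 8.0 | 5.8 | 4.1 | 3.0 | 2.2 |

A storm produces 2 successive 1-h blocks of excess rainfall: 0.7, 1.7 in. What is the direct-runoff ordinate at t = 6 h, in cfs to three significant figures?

By discrete convolution, Q_j = Σ (P_i / 1 in) · U_{j−i}.
At t = 6 h (j=6): Q = (0.7/1)·4.1 + (1.7/1)·5.8 = 12.7 cfs.

Q ≈ 12.7 cfs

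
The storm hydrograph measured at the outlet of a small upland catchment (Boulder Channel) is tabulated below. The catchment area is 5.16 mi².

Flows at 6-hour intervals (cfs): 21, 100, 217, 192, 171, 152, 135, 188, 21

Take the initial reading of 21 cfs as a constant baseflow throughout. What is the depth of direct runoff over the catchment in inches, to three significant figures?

d ≈ 1.82 in

Direct runoff: 0.0, 79.0, 196.0, 171.0, 150.0, 131.0, 114.0, 167.0, 0.0 cfs; ΣQ_DR = 1008 cfs.
V = ΣQ_DR · Δt = 1008 × 21600 s = 2.177 × 10^7 ft³.
Over A = 5.16 mi², depth = V / A = 1.82 in.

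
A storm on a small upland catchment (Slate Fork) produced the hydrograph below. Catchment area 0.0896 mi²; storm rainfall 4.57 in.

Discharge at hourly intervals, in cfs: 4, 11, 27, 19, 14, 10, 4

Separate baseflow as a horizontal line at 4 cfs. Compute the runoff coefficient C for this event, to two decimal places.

C ≈ 0.23

ΣQ_DR = 61.00 cfs; V = ΣQ_DR·Δt = 2.196 × 10^5 ft³.
Runoff depth d = V / A = 1.055 in.
C = d / P = 1.055 / 4.57 = 0.23.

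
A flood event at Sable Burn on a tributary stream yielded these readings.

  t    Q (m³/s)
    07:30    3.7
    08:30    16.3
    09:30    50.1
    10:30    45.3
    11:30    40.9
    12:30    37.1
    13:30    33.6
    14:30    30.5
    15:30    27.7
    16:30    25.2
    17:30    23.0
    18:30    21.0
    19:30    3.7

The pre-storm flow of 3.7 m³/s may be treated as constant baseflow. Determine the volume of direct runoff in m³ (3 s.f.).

Direct-runoff ordinates (Q − Q_b): 0.0, 12.6, 46.4, 41.6, 37.2, 33.4, 29.9, 26.8, 24.0, 21.5, 19.3, 17.3, 0.0 m³/s.
ΣQ_DR = 310.0 m³/s.
With Δt = 1 h = 3600 s, V = ΣQ_DR · Δt = 310.0 × 3600 = 1.12 × 10^6 m³.

V ≈ 1.12 × 10^6 m³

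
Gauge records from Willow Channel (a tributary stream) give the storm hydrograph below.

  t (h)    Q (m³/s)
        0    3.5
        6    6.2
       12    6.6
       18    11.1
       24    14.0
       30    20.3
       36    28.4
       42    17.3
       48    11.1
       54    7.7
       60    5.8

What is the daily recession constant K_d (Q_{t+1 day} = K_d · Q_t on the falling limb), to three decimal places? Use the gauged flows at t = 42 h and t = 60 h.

K_d ≈ 0.233

Between t = 42 h and t = 60 h the flow falls from 17.3 to 5.8 m³/s over 3×6 h = 18 h.
Per-interval ratio K = (5.8/17.3)^(1/3) = 0.6947; K_d = K^(24/6) = 0.233.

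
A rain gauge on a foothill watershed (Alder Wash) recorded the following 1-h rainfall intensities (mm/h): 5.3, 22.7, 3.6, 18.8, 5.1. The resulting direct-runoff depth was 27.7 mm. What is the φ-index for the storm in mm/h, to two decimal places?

φ ≈ 6.90 mm/h

Only the 2 blocks with intensity above φ contribute runoff: 22.7, 18.8 mm/h.
Σ(I−φ)·Δt = d  ⇒  (22.7+18.8 − 2φ)·1 = 27.7
φ = (41.50 − 27.7/1) / 2 = 6.90 mm/h.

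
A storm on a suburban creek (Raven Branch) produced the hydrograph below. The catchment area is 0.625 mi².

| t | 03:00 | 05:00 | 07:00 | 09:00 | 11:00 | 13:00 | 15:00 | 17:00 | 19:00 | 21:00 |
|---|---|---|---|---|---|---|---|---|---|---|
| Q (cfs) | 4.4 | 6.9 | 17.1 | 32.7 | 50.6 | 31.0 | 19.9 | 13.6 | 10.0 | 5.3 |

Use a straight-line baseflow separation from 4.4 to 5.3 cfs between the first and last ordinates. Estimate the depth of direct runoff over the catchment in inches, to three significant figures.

Direct runoff: 0.00, 2.40, 12.50, 28.00, 45.80, 26.10, 14.90, 8.50, 4.80, 0.00 cfs; ΣQ_DR = 143.0 cfs.
V = ΣQ_DR · Δt = 143.0 × 7200 s = 1.030 × 10^6 ft³.
Over A = 0.625 mi², depth = V / A = 0.709 in.

d ≈ 0.709 in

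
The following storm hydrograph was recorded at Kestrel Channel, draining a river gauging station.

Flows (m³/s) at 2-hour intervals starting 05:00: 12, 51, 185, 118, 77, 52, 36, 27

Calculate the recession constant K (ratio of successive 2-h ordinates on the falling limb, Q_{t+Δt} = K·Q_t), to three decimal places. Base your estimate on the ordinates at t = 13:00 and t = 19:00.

K ≈ 0.705

Using the recession-limb readings at t = 13:00 and t = 19:00: Q falls from 77 to 27 m³/s over 3 intervals.
K = (Q₂/Q₁)^(1/3) = (27/77)^(1/3) = 0.705.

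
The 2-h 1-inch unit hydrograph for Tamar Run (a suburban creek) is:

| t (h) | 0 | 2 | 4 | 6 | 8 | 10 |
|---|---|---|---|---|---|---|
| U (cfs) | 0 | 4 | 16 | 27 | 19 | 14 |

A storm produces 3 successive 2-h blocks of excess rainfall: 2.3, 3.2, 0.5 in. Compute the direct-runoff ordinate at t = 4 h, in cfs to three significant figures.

Q ≈ 49.6 cfs

By discrete convolution, Q_j = Σ (P_i / 1 in) · U_{j−i}.
At t = 4 h (j=2): Q = (2.3/1)·16 + (3.2/1)·4 + (0.5/1)·0 = 49.6 cfs.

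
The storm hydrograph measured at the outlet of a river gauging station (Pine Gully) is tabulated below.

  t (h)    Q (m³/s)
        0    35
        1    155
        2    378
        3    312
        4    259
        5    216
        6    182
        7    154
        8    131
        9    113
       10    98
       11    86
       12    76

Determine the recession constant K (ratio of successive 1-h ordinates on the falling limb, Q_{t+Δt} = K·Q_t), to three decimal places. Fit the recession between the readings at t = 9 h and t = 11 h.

K ≈ 0.872

Using the recession-limb readings at t = 9 h and t = 11 h: Q falls from 113 to 86 m³/s over 2 intervals.
K = (Q₂/Q₁)^(1/2) = (86/113)^(1/2) = 0.872.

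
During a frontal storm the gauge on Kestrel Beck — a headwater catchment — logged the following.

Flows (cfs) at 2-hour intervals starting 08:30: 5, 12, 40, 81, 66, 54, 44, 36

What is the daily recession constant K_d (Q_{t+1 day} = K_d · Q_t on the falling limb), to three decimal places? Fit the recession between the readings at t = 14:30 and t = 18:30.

Between t = 14:30 and t = 18:30 the flow falls from 81 to 54 cfs over 2×2 h = 4 h.
Per-interval ratio K = (54/81)^(1/2) = 0.8165; K_d = K^(24/2) = 0.088.

K_d ≈ 0.088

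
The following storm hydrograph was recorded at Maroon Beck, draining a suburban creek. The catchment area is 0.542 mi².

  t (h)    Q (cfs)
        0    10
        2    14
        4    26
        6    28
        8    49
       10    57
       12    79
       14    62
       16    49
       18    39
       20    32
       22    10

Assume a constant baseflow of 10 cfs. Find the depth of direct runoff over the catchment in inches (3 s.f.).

d ≈ 1.92 in

Direct runoff: 0.0, 4.0, 16.0, 18.0, 39.0, 47.0, 69.0, 52.0, 39.0, 29.0, 22.0, 0.0 cfs; ΣQ_DR = 335.0 cfs.
V = ΣQ_DR · Δt = 335.0 × 7200 s = 2.412 × 10^6 ft³.
Over A = 0.542 mi², depth = V / A = 1.92 in.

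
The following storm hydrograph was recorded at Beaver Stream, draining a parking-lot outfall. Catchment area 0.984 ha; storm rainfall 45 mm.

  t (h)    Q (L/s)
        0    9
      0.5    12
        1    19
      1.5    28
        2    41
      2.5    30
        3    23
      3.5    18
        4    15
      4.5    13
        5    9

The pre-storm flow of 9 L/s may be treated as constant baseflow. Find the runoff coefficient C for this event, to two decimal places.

ΣQ_DR = 118.0 L/s; V = ΣQ_DR·Δt = 2.124 × 10^5 L.
Runoff depth d = V / A = 21.59 mm.
C = d / P = 21.59 / 45 = 0.48.

C ≈ 0.48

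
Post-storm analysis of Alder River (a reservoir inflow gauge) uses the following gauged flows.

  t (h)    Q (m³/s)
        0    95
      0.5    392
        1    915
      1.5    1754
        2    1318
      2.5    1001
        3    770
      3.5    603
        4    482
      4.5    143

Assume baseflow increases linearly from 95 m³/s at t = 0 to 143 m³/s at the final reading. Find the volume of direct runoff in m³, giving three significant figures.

V ≈ 1.13 × 10^7 m³

Direct-runoff ordinates (Q − Q_b): 0.00, 291.67, 809.33, 1643.00, 1201.67, 879.33, 643.00, 470.67, 344.33, 0.00 m³/s.
ΣQ_DR = 6283 m³/s.
With Δt = 0.5 h = 1800 s, V = ΣQ_DR · Δt = 6283 × 1800 = 1.13 × 10^7 m³.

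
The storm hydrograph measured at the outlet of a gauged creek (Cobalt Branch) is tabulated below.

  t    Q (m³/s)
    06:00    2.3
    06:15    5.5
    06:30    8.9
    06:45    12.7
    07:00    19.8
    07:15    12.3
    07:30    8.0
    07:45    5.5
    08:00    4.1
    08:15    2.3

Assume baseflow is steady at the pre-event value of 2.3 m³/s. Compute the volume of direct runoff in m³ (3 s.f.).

V ≈ 52600 m³

Direct-runoff ordinates (Q − Q_b): 0.0, 3.2, 6.6, 10.4, 17.5, 10.0, 5.7, 3.2, 1.8, 0.0 m³/s.
ΣQ_DR = 58.40 m³/s.
With Δt = 0.25 h = 900 s, V = ΣQ_DR · Δt = 58.40 × 900 = 52600 m³.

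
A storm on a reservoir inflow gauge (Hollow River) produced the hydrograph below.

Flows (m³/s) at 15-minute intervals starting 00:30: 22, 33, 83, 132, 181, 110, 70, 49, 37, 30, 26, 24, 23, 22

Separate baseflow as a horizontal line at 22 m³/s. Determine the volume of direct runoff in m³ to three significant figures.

Direct-runoff ordinates (Q − Q_b): 0.0, 11.0, 61.0, 110.0, 159.0, 88.0, 48.0, 27.0, 15.0, 8.0, 4.0, 2.0, 1.0, 0.0 m³/s.
ΣQ_DR = 534.0 m³/s.
With Δt = 0.25 h = 900 s, V = ΣQ_DR · Δt = 534.0 × 900 = 4.81 × 10^5 m³.

V ≈ 4.81 × 10^5 m³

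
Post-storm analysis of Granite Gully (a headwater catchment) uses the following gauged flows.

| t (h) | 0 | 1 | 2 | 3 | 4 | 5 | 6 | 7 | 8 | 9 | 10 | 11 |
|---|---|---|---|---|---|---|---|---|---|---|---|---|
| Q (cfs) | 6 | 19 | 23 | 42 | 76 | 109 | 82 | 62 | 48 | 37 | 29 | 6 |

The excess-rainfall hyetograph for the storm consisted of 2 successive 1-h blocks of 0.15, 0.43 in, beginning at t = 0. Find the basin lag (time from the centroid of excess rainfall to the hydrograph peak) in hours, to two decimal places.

t_L ≈ 3.76 h

Centroid of excess rainfall: t_c = Σ P_i·t̄_i / ΣP_i = 1.2414 h (block centres at 0.5, 1.5 h).
Hydrograph peak occurs at t = 5 h, so basin lag t_L = 5 − 1.2414 = 3.76 h.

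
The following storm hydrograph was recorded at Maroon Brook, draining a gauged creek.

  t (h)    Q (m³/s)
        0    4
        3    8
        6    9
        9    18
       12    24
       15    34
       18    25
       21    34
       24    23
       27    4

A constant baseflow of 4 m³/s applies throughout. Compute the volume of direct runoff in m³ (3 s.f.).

V ≈ 1.54 × 10^6 m³

Direct-runoff ordinates (Q − Q_b): 0.0, 4.0, 5.0, 14.0, 20.0, 30.0, 21.0, 30.0, 19.0, 0.0 m³/s.
ΣQ_DR = 143.0 m³/s.
With Δt = 3 h = 10800 s, V = ΣQ_DR · Δt = 143.0 × 10800 = 1.54 × 10^6 m³.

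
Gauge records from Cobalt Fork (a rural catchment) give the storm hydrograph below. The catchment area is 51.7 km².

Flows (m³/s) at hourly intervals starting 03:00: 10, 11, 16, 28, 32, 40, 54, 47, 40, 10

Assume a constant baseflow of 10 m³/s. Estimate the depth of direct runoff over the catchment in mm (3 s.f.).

Direct runoff: 0.0, 1.0, 6.0, 18.0, 22.0, 30.0, 44.0, 37.0, 30.0, 0.0 m³/s; ΣQ_DR = 188.0 m³/s.
V = ΣQ_DR · Δt = 188.0 × 3600 s = 6.768 × 10^5 m³.
Over A = 51.7 km², depth = V / A = 13.1 mm.

d ≈ 13.1 mm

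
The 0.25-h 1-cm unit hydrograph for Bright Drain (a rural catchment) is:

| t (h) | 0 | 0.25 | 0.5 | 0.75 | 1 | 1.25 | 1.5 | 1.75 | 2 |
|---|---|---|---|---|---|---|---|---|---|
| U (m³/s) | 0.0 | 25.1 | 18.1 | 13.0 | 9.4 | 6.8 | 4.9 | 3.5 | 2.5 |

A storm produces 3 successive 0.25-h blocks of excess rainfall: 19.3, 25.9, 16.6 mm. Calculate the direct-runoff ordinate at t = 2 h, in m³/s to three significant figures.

Q ≈ 22.0 m³/s

By discrete convolution, Q_j = Σ (P_i / 10 mm) · U_{j−i}.
At t = 2 h (j=8): Q = (19.3/10)·2.5 + (25.9/10)·3.5 + (16.6/10)·4.9 = 22.0 m³/s.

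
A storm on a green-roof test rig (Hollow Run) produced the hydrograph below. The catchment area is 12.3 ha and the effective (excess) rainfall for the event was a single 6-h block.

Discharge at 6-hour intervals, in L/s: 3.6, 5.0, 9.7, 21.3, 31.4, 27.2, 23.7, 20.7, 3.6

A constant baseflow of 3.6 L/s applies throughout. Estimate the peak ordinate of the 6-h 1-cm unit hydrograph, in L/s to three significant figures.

Direct runoff: 0.0, 1.4, 6.1, 17.7, 27.8, 23.6, 20.1, 17.1, 0.0 L/s; ΣQ_DR = 113.8 L/s, peak = 27.8 L/s.
Runoff depth d = ΣQ_DR·Δt / A = 113.8 × 21600 / (12.3 ha) = 19.98 mm.
The 1-cm UH is the DRH scaled by (10 mm)/d, so U_p = 27.8 × 10/19.98 = 13.9 L/s.

U_p ≈ 13.9 L/s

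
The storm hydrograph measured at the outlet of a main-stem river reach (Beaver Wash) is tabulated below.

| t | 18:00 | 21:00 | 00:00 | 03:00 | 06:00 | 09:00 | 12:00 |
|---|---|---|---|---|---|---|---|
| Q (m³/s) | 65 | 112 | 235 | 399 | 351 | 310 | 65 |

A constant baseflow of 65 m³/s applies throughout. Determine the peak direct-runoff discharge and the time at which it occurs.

Q_p = 334.0 m³/s at t = 03:00

Subtracting baseflow gives direct-runoff ordinates: 0.0, 47.0, 170.0, 334.0, 286.0, 245.0, 0.0 m³/s.
The maximum is 334.0 m³/s, occurring at the reading for t = 03:00.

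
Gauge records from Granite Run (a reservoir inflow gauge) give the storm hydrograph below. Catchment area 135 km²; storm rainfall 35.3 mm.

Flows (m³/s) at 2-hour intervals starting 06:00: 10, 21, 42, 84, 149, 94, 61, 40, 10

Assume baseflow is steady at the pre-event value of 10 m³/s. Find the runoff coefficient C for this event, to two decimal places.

C ≈ 0.64

ΣQ_DR = 421.0 m³/s; V = ΣQ_DR·Δt = 3.031 × 10^6 m³.
Runoff depth d = V / A = 22.45 mm.
C = d / P = 22.45 / 35.3 = 0.64.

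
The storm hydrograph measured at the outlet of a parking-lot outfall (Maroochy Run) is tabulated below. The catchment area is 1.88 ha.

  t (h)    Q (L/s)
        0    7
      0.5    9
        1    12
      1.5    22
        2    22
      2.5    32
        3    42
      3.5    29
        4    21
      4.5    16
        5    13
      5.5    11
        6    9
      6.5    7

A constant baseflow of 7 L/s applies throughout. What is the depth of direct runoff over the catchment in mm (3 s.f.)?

d ≈ 14.7 mm

Direct runoff: 0.0, 2.0, 5.0, 15.0, 15.0, 25.0, 35.0, 22.0, 14.0, 9.0, 6.0, 4.0, 2.0, 0.0 L/s; ΣQ_DR = 154.0 L/s.
V = ΣQ_DR · Δt = 154.0 × 1800 s = 2.772 × 10^5 L.
Over A = 1.88 ha, depth = V / A = 14.7 mm.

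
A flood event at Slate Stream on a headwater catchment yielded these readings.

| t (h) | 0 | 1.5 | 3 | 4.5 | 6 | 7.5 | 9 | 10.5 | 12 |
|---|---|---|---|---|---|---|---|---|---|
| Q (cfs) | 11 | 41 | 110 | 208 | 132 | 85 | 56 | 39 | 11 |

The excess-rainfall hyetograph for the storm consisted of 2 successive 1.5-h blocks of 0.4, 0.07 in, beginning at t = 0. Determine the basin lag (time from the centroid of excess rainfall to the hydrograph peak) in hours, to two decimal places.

t_L ≈ 3.53 h

Centroid of excess rainfall: t_c = Σ P_i·t̄_i / ΣP_i = 0.9734 h (block centres at 0.75, 2.25 h).
Hydrograph peak occurs at t = 4.5 h, so basin lag t_L = 4.5 − 0.9734 = 3.53 h.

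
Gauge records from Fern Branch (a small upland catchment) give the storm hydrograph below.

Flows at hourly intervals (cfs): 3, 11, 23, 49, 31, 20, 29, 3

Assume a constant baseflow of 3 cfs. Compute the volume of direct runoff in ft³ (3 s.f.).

V ≈ 5.22 × 10^5 ft³

Direct-runoff ordinates (Q − Q_b): 0.0, 8.0, 20.0, 46.0, 28.0, 17.0, 26.0, 0.0 cfs.
ΣQ_DR = 145.0 cfs.
With Δt = 1 h = 3600 s, V = ΣQ_DR · Δt = 145.0 × 3600 = 5.22 × 10^5 ft³.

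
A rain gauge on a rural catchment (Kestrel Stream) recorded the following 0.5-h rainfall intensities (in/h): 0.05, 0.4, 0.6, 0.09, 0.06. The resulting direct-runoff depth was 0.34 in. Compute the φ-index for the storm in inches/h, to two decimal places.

Only the 2 blocks with intensity above φ contribute runoff: 0.4, 0.6 in/h.
Σ(I−φ)·Δt = d  ⇒  (0.4+0.6 − 2φ)·0.5 = 0.34
φ = (1.000 − 0.34/0.5) / 2 = 0.16 in/h.

φ ≈ 0.16 in/h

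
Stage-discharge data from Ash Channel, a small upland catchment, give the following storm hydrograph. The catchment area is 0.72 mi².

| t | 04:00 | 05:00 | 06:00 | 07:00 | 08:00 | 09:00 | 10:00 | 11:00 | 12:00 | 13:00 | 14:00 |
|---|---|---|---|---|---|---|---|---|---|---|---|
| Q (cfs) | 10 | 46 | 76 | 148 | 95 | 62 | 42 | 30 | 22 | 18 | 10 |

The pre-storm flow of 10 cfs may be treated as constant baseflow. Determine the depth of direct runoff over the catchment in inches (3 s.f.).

Direct runoff: 0.0, 36.0, 66.0, 138.0, 85.0, 52.0, 32.0, 20.0, 12.0, 8.0, 0.0 cfs; ΣQ_DR = 449.0 cfs.
V = ΣQ_DR · Δt = 449.0 × 3600 s = 1.616 × 10^6 ft³.
Over A = 0.72 mi², depth = V / A = 0.966 in.

d ≈ 0.966 in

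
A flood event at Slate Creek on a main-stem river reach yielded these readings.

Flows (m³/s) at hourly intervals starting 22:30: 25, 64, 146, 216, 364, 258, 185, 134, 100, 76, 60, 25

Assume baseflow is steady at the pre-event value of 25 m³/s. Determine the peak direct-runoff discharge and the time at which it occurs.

Q_p = 339.0 m³/s at t = 02:30

Subtracting baseflow gives direct-runoff ordinates: 0.0, 39.0, 121.0, 191.0, 339.0, 233.0, 160.0, 109.0, 75.0, 51.0, 35.0, 0.0 m³/s.
The maximum is 339.0 m³/s, occurring at the reading for t = 02:30.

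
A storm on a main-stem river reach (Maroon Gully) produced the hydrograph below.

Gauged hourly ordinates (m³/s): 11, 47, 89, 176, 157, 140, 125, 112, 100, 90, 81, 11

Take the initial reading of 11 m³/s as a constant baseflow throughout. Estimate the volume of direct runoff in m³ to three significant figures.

V ≈ 3.63 × 10^6 m³

Direct-runoff ordinates (Q − Q_b): 0.0, 36.0, 78.0, 165.0, 146.0, 129.0, 114.0, 101.0, 89.0, 79.0, 70.0, 0.0 m³/s.
ΣQ_DR = 1007 m³/s.
With Δt = 1 h = 3600 s, V = ΣQ_DR · Δt = 1007 × 3600 = 3.63 × 10^6 m³.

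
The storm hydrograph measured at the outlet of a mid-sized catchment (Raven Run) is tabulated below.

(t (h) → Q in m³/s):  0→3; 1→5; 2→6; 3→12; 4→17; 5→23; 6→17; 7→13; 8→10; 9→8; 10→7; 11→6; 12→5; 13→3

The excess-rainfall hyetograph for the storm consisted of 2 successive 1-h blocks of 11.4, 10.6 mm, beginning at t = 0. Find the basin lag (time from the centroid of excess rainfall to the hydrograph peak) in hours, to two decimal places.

Centroid of excess rainfall: t_c = Σ P_i·t̄_i / ΣP_i = 0.9818 h (block centres at 0.5, 1.5 h).
Hydrograph peak occurs at t = 5 h, so basin lag t_L = 5 − 0.9818 = 4.02 h.

t_L ≈ 4.02 h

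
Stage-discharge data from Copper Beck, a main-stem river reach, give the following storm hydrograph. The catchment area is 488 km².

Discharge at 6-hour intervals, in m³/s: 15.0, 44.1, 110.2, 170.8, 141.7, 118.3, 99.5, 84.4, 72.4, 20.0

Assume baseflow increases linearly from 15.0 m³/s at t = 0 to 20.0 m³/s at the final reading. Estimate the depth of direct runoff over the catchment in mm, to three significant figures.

d ≈ 31.0 mm

Direct runoff: 0.00, 28.54, 94.09, 154.13, 124.48, 100.52, 81.17, 65.51, 52.96, 0.00 m³/s; ΣQ_DR = 701.4 m³/s.
V = ΣQ_DR · Δt = 701.4 × 21600 s = 1.515 × 10^7 m³.
Over A = 488 km², depth = V / A = 31.0 mm.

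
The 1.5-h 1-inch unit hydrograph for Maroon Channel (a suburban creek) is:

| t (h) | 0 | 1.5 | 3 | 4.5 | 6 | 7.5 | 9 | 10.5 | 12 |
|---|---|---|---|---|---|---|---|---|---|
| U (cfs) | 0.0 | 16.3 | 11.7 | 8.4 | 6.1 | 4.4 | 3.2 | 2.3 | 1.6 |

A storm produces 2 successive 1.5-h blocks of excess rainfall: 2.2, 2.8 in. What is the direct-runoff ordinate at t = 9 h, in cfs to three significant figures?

By discrete convolution, Q_j = Σ (P_i / 1 in) · U_{j−i}.
At t = 9 h (j=6): Q = (2.2/1)·3.2 + (2.8/1)·4.4 = 19.4 cfs.

Q ≈ 19.4 cfs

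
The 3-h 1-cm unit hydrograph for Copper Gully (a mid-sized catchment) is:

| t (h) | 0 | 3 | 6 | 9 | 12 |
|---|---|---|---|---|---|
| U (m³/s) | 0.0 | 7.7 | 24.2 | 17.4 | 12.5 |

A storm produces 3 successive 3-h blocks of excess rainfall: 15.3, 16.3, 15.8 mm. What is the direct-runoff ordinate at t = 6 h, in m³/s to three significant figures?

Q ≈ 49.6 m³/s

By discrete convolution, Q_j = Σ (P_i / 10 mm) · U_{j−i}.
At t = 6 h (j=2): Q = (15.3/10)·24.2 + (16.3/10)·7.7 + (15.8/10)·0.0 = 49.6 m³/s.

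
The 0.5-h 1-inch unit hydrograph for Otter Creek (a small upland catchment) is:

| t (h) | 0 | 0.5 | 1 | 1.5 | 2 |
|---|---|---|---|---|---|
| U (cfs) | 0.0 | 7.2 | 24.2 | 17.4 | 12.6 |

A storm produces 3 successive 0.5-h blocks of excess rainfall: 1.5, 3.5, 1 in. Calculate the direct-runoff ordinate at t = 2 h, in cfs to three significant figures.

By discrete convolution, Q_j = Σ (P_i / 1 in) · U_{j−i}.
At t = 2 h (j=4): Q = (1.5/1)·12.6 + (3.5/1)·17.4 + (1/1)·24.2 = 104 cfs.

Q ≈ 104 cfs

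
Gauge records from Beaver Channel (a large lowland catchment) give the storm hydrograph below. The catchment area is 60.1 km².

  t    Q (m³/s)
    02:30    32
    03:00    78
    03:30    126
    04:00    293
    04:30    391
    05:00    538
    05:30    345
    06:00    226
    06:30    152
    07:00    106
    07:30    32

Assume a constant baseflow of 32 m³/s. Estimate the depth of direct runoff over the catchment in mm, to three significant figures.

Direct runoff: 0.0, 46.0, 94.0, 261.0, 359.0, 506.0, 313.0, 194.0, 120.0, 74.0, 0.0 m³/s; ΣQ_DR = 1967 m³/s.
V = ΣQ_DR · Δt = 1967 × 1800 s = 3.541 × 10^6 m³.
Over A = 60.1 km², depth = V / A = 58.9 mm.

d ≈ 58.9 mm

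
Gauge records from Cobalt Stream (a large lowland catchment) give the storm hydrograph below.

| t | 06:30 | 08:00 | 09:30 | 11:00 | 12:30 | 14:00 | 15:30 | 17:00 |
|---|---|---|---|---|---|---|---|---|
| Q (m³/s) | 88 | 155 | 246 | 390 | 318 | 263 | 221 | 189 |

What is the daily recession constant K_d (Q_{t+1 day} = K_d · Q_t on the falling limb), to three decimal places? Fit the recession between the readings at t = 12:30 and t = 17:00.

K_d ≈ 0.062

Between t = 12:30 and t = 17:00 the flow falls from 318 to 189 m³/s over 3×1.5 h = 4.5 h.
Per-interval ratio K = (189/318)^(1/3) = 0.8408; K_d = K^(24/1.5) = 0.062.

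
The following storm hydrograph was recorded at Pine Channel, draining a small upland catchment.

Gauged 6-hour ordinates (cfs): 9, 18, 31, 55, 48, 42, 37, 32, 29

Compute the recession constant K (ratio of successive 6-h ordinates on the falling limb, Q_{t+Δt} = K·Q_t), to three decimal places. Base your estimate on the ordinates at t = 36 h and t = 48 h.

Using the recession-limb readings at t = 36 h and t = 48 h: Q falls from 37 to 29 cfs over 2 intervals.
K = (Q₂/Q₁)^(1/2) = (29/37)^(1/2) = 0.885.

K ≈ 0.885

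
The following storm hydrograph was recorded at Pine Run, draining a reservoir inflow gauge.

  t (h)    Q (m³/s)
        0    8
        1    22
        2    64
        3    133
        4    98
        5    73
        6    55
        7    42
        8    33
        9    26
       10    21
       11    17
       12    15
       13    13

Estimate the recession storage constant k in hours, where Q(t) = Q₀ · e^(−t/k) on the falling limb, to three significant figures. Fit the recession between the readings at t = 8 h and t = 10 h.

On the falling limb, Q drops from 33 to 21 m³/s between t = 8 h and t = 10 h (Δt = 2 h).
k = −Δt / ln(Q₂/Q₁) = −2 / ln(21/33) = 4.42 h.

k ≈ 4.42 h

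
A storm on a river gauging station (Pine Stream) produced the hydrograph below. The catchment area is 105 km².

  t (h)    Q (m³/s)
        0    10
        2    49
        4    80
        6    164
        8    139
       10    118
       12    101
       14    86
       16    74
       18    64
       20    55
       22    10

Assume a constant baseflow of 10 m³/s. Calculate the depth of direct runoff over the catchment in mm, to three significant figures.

d ≈ 56.9 mm

Direct runoff: 0.0, 39.0, 70.0, 154.0, 129.0, 108.0, 91.0, 76.0, 64.0, 54.0, 45.0, 0.0 m³/s; ΣQ_DR = 830.0 m³/s.
V = ΣQ_DR · Δt = 830.0 × 7200 s = 5.976 × 10^6 m³.
Over A = 105 km², depth = V / A = 56.9 mm.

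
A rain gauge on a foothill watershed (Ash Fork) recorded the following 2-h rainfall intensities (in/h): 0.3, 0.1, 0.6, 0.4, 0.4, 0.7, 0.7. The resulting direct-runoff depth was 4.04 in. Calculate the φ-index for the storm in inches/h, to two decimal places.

Only the 6 blocks with intensity above φ contribute runoff: 0.3, 0.6, 0.4, 0.4, 0.7, 0.7 in/h.
Σ(I−φ)·Δt = d  ⇒  (0.3+0.6+0.4+0.4+0.7+0.7 − 6φ)·2 = 4.04
φ = (3.100 − 4.04/2) / 6 = 0.18 in/h.

φ ≈ 0.18 in/h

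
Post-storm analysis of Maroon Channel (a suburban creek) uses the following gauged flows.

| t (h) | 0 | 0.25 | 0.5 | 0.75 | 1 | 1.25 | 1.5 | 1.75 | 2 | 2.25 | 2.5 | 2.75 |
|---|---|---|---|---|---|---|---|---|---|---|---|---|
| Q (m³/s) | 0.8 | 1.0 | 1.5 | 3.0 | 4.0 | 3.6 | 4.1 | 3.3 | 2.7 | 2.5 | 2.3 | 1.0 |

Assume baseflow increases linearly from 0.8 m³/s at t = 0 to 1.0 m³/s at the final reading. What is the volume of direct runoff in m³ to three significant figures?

Direct-runoff ordinates (Q − Q_b): 0.00, 0.18, 0.66, 2.15, 3.13, 2.71, 3.19, 2.37, 1.75, 1.54, 1.32, 0.00 m³/s.
ΣQ_DR = 19.00 m³/s.
With Δt = 0.25 h = 900 s, V = ΣQ_DR · Δt = 19.00 × 900 = 17100 m³.

V ≈ 17100 m³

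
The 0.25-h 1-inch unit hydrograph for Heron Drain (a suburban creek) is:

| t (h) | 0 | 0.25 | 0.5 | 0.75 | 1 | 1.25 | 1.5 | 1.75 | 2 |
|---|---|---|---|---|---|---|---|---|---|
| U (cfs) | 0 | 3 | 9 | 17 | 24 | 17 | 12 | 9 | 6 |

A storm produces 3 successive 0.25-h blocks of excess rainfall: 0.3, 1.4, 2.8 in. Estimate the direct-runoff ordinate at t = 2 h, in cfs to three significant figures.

By discrete convolution, Q_j = Σ (P_i / 1 in) · U_{j−i}.
At t = 2 h (j=8): Q = (0.3/1)·6 + (1.4/1)·9 + (2.8/1)·12 = 48.0 cfs.

Q ≈ 48.0 cfs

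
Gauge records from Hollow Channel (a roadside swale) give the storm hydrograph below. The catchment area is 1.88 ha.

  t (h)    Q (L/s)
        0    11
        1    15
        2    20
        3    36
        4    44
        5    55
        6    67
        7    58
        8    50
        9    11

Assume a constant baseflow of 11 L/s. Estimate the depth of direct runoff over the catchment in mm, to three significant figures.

Direct runoff: 0.0, 4.0, 9.0, 25.0, 33.0, 44.0, 56.0, 47.0, 39.0, 0.0 L/s; ΣQ_DR = 257.0 L/s.
V = ΣQ_DR · Δt = 257.0 × 3600 s = 9.252 × 10^5 L.
Over A = 1.88 ha, depth = V / A = 49.2 mm.

d ≈ 49.2 mm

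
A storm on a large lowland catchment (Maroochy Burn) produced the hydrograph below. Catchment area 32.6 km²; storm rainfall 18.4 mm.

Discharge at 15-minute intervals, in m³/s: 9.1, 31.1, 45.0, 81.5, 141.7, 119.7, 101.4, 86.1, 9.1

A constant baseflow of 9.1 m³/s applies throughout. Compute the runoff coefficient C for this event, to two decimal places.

C ≈ 0.81

ΣQ_DR = 542.8 m³/s; V = ΣQ_DR·Δt = 4.885 × 10^5 m³.
Runoff depth d = V / A = 14.99 mm.
C = d / P = 14.99 / 18.4 = 0.81.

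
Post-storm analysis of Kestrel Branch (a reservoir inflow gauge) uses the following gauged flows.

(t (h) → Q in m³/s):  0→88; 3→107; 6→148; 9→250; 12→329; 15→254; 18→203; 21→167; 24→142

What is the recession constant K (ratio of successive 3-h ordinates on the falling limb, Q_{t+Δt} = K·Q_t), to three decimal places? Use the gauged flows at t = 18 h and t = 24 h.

Using the recession-limb readings at t = 18 h and t = 24 h: Q falls from 203 to 142 m³/s over 2 intervals.
K = (Q₂/Q₁)^(1/2) = (142/203)^(1/2) = 0.836.

K ≈ 0.836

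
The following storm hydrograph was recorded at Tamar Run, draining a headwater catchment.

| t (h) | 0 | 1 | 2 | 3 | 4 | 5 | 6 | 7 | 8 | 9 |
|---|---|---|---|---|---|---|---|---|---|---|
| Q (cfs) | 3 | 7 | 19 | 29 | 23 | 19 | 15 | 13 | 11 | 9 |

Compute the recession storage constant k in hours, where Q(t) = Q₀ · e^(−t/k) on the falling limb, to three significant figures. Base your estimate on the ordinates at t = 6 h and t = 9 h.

On the falling limb, Q drops from 15 to 9 cfs between t = 6 h and t = 9 h (Δt = 3 h).
k = −Δt / ln(Q₂/Q₁) = −3 / ln(9/15) = 5.87 h.

k ≈ 5.87 h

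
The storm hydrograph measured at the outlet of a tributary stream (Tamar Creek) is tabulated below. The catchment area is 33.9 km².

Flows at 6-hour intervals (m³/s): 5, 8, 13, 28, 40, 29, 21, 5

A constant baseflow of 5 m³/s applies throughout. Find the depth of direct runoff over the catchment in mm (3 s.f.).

Direct runoff: 0.0, 3.0, 8.0, 23.0, 35.0, 24.0, 16.0, 0.0 m³/s; ΣQ_DR = 109.0 m³/s.
V = ΣQ_DR · Δt = 109.0 × 21600 s = 2.354 × 10^6 m³.
Over A = 33.9 km², depth = V / A = 69.5 mm.

d ≈ 69.5 mm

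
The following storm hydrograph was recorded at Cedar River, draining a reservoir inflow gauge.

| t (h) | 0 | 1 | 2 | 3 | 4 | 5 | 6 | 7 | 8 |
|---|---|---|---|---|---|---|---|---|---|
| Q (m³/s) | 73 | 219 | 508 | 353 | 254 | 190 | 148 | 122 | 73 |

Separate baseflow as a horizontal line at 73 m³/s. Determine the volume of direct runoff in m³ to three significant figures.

Direct-runoff ordinates (Q − Q_b): 0.0, 146.0, 435.0, 280.0, 181.0, 117.0, 75.0, 49.0, 0.0 m³/s.
ΣQ_DR = 1283 m³/s.
With Δt = 1 h = 3600 s, V = ΣQ_DR · Δt = 1283 × 3600 = 4.62 × 10^6 m³.

V ≈ 4.62 × 10^6 m³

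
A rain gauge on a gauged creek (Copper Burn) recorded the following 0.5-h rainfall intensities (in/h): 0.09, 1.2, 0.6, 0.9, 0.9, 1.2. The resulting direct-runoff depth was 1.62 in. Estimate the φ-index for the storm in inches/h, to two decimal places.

φ ≈ 0.31 in/h

Only the 5 blocks with intensity above φ contribute runoff: 1.2, 0.6, 0.9, 0.9, 1.2 in/h.
Σ(I−φ)·Δt = d  ⇒  (1.2+0.6+0.9+0.9+1.2 − 5φ)·0.5 = 1.62
φ = (4.800 − 1.62/0.5) / 5 = 0.31 in/h.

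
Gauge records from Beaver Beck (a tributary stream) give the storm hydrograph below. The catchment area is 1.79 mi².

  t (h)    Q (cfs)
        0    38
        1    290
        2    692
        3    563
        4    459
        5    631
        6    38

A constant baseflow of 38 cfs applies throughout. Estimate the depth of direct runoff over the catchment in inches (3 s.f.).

d ≈ 2.12 in

Direct runoff: 0.0, 252.0, 654.0, 525.0, 421.0, 593.0, 0.0 cfs; ΣQ_DR = 2445 cfs.
V = ΣQ_DR · Δt = 2445 × 3600 s = 8.802 × 10^6 ft³.
Over A = 1.79 mi², depth = V / A = 2.12 in.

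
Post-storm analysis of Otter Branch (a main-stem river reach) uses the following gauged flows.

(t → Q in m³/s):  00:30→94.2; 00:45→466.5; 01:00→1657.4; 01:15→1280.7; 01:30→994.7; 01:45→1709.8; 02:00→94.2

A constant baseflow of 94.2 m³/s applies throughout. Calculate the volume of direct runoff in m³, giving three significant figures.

V ≈ 5.07 × 10^6 m³

Direct-runoff ordinates (Q − Q_b): 0.0, 372.3, 1563.2, 1186.5, 900.5, 1615.6, 0.0 m³/s.
ΣQ_DR = 5638 m³/s.
With Δt = 0.25 h = 900 s, V = ΣQ_DR · Δt = 5638 × 900 = 5.07 × 10^6 m³.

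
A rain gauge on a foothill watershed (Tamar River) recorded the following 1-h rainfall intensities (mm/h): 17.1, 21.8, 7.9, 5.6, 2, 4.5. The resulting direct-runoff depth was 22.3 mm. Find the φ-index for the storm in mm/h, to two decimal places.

φ ≈ 8.30 mm/h

Only the 2 blocks with intensity above φ contribute runoff: 17.1, 21.8 mm/h.
Σ(I−φ)·Δt = d  ⇒  (17.1+21.8 − 2φ)·1 = 22.3
φ = (38.90 − 22.3/1) / 2 = 8.30 mm/h.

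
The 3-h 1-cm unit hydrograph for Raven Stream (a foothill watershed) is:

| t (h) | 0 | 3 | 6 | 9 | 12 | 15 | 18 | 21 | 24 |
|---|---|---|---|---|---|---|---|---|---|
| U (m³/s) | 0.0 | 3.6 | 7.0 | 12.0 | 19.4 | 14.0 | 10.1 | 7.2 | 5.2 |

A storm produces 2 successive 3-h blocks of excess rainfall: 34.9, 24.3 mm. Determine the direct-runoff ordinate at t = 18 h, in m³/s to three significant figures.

By discrete convolution, Q_j = Σ (P_i / 10 mm) · U_{j−i}.
At t = 18 h (j=6): Q = (34.9/10)·10.1 + (24.3/10)·14.0 = 69.3 m³/s.

Q ≈ 69.3 m³/s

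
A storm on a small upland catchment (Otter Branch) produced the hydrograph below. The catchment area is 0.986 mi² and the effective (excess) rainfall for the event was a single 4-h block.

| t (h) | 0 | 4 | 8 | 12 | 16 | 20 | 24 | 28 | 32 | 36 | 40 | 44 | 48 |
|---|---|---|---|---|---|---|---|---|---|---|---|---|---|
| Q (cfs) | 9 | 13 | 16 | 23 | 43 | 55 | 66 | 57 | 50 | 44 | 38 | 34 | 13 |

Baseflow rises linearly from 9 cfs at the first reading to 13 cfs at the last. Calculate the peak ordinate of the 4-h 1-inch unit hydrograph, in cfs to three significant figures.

U_p ≈ 27.5 cfs

Direct runoff: 0.00, 3.67, 6.33, 13.00, 32.67, 44.33, 55.00, 45.67, 38.33, 32.00, 25.67, 21.33, 0.00 cfs; ΣQ_DR = 318.0 cfs, peak = 55.00 cfs.
Runoff depth d = ΣQ_DR·Δt / A = 318.0 × 14400 / (0.986 mi²) = 1.999 in.
The 1-inch UH is the DRH scaled by (1 in)/d, so U_p = 55.00 × 1/1.999 = 27.5 cfs.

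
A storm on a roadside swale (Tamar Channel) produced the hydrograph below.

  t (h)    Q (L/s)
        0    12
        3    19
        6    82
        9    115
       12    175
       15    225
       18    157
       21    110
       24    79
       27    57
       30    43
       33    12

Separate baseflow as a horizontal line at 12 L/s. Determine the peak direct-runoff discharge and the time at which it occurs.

Q_p = 213.0 L/s at t = 15 h

Subtracting baseflow gives direct-runoff ordinates: 0.0, 7.0, 70.0, 103.0, 163.0, 213.0, 145.0, 98.0, 67.0, 45.0, 31.0, 0.0 L/s.
The maximum is 213.0 L/s, occurring at the reading for t = 15 h.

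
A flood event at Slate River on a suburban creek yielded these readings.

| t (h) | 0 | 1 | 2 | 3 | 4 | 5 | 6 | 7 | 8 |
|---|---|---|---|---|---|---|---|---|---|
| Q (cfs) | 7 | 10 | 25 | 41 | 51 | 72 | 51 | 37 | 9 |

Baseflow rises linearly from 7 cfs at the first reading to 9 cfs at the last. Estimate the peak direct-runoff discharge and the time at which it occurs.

Subtracting baseflow gives direct-runoff ordinates: 0.00, 2.75, 17.50, 33.25, 43.00, 63.75, 42.50, 28.25, 0.00 cfs.
The maximum is 63.75 cfs, occurring at the reading for t = 5 h.

Q_p = 63.75 cfs at t = 5 h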